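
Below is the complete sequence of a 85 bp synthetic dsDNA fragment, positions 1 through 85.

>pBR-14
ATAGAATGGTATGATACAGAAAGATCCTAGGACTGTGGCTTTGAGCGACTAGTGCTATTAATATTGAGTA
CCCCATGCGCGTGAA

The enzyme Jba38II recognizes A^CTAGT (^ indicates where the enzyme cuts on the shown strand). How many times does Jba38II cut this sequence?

ACTAGT occurs starting at position 48.
Jba38II cuts at 1 site.

1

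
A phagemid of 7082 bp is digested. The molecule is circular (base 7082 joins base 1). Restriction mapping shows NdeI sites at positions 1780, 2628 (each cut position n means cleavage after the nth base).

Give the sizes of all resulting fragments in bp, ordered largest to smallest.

Circular molecule, 2 cuts → 2 fragments:
  2628 − 1780 = 848 bp
  wrap: 7082 − 2628 + 1780 = 6234 bp
Sorted largest to smallest: 6234, 848 bp.

6234, 848 bp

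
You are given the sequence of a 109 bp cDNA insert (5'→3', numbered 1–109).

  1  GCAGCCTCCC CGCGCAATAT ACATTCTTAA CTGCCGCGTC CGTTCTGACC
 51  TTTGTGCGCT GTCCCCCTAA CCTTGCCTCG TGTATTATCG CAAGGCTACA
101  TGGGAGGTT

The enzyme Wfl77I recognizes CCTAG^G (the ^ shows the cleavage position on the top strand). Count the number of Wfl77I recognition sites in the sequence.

0

No occurrence of CCTAGG is present in the sequence.
Wfl77I does not cut: 0 sites.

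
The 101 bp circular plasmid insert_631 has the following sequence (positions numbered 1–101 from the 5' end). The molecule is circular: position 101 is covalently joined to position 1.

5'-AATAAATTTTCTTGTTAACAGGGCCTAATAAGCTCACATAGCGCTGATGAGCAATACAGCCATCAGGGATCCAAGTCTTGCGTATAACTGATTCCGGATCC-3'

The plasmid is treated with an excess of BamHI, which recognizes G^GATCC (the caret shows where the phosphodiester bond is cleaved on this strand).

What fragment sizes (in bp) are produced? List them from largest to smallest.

BamHI sites (GGATCC) start at positions 67, 96.
BamHI cuts after the first base of each site, so after positions 67, 96.
Circular molecule, 2 cuts → 2 fragments:
  68–96 → 29 bp
  97–101 then 1–67 → 5 + 67 = 72 bp
Sorted largest to smallest: 72, 29 bp.

72, 29 bp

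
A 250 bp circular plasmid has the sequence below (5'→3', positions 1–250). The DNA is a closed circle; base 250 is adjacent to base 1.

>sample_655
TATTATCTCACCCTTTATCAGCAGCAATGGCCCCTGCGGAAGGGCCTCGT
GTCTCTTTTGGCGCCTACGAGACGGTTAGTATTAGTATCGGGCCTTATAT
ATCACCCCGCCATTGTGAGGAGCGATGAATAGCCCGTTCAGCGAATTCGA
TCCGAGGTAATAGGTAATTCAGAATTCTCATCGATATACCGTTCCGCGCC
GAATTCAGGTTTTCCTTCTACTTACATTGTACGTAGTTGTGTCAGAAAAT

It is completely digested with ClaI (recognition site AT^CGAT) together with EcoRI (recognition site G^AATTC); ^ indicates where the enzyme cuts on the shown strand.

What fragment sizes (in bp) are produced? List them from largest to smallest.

The ClaI site (ATCGAT) starts at position 180.
ClaI cuts after base 2 of each site, so after position 181.
EcoRI sites (GAATTC) start at positions 143, 172, 201.
EcoRI cuts after the first base of each site, so after positions 143, 172, 201.
Combined cut positions: 143, 172, 181, 201.
Circular molecule, 4 cuts → 4 fragments:
  144–172 → 29 bp
  173–181 → 9 bp
  182–201 → 20 bp
  202–250 then 1–143 → 49 + 143 = 192 bp
Sorted largest to smallest: 192, 29, 20, 9 bp.

192, 29, 20, 9 bp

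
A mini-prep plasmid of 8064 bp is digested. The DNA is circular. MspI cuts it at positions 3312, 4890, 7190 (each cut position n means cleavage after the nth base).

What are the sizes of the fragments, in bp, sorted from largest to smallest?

4186, 2300, 1578 bp

Circular molecule, 3 cuts → 3 fragments:
  4890 − 3312 = 1578 bp
  7190 − 4890 = 2300 bp
  wrap: 8064 − 7190 + 3312 = 4186 bp
Sorted largest to smallest: 4186, 2300, 1578 bp.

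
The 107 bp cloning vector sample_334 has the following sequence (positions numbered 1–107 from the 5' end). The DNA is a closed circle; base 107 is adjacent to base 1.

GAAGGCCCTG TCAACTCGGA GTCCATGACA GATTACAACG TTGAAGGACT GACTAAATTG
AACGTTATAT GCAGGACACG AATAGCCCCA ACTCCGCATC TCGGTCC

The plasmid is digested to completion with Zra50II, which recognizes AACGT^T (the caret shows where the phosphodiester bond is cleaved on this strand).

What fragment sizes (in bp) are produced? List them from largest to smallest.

Zra50II sites (AACGTT) start at positions 37, 61.
Zra50II cuts after base 5 of each site (before the last base), so after positions 41, 65.
Circular molecule, 2 cuts → 2 fragments:
  42–65 → 24 bp
  66–107 then 1–41 → 42 + 41 = 83 bp
Sorted largest to smallest: 83, 24 bp.

83, 24 bp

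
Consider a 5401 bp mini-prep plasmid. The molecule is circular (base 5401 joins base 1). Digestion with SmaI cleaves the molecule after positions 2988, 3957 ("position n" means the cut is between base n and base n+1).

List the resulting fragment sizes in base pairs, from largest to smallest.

Circular molecule, 2 cuts → 2 fragments:
  3957 − 2988 = 969 bp
  wrap: 5401 − 3957 + 2988 = 4432 bp
Sorted largest to smallest: 4432, 969 bp.

4432, 969 bp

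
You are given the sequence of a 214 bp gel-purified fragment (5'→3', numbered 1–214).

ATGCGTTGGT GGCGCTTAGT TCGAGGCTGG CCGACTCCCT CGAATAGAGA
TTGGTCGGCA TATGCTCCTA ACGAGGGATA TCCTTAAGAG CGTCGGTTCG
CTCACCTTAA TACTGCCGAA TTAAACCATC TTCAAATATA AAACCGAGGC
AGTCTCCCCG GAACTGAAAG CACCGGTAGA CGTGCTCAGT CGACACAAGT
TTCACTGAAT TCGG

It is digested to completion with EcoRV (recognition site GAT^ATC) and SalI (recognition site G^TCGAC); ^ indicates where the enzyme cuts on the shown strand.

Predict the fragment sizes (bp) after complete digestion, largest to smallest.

110, 79, 25 bp

The EcoRV site (GATATC) starts at position 77.
EcoRV cuts after base 3 of each site, so after position 79.
The SalI site (GTCGAC) starts at position 189.
SalI cuts after the first base of each site, so after position 189.
Combined cut positions: 79, 189.
Linear molecule, 2 cuts → 3 fragments:
  1–79 → 79 bp
  80–189 → 110 bp
  190–214 → 25 bp
Sorted largest to smallest: 110, 79, 25 bp.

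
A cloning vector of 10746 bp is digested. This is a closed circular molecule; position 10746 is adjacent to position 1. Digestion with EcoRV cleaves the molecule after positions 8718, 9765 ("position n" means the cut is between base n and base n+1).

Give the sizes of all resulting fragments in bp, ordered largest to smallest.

9699, 1047 bp

Circular molecule, 2 cuts → 2 fragments:
  9765 − 8718 = 1047 bp
  wrap: 10746 − 9765 + 8718 = 9699 bp
Sorted largest to smallest: 9699, 1047 bp.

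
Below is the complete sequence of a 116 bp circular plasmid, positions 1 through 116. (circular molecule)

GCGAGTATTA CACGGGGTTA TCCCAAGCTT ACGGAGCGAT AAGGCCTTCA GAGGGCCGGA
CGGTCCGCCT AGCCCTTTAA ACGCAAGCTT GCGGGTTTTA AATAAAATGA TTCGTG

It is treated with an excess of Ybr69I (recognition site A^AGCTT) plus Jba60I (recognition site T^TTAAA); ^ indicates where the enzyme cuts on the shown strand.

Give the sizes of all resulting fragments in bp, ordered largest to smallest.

51, 44, 12, 9 bp

Ybr69I sites (AAGCTT) start at positions 25, 85.
Ybr69I cuts after the first base of each site, so after positions 25, 85.
Jba60I sites (TTTAAA) start at positions 76, 97.
Jba60I cuts after the first base of each site, so after positions 76, 97.
Combined cut positions: 25, 76, 85, 97.
Circular molecule, 4 cuts → 4 fragments:
  26–76 → 51 bp
  77–85 → 9 bp
  86–97 → 12 bp
  98–116 then 1–25 → 19 + 25 = 44 bp
Sorted largest to smallest: 51, 44, 12, 9 bp.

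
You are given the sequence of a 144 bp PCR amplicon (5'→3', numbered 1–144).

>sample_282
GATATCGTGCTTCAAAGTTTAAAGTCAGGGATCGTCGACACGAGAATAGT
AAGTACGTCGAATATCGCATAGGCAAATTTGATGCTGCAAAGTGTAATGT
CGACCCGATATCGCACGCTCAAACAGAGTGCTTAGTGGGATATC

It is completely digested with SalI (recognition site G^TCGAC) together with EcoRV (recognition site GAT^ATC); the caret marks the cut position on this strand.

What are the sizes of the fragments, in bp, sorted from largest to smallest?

SalI sites (GTCGAC) start at positions 34, 99.
SalI cuts after the first base of each site, so after positions 34, 99.
EcoRV sites (GATATC) start at positions 1, 107, 139.
EcoRV cuts after base 3 of each site, so after positions 3, 109, 141.
Combined cut positions: 3, 34, 99, 109, 141.
Linear molecule, 5 cuts → 6 fragments:
  1–3 → 3 bp
  4–34 → 31 bp
  35–99 → 65 bp
  100–109 → 10 bp
  110–141 → 32 bp
  142–144 → 3 bp
Sorted largest to smallest: 65, 32, 31, 10, 3, 3 bp.

65, 32, 31, 10, 3, 3 bp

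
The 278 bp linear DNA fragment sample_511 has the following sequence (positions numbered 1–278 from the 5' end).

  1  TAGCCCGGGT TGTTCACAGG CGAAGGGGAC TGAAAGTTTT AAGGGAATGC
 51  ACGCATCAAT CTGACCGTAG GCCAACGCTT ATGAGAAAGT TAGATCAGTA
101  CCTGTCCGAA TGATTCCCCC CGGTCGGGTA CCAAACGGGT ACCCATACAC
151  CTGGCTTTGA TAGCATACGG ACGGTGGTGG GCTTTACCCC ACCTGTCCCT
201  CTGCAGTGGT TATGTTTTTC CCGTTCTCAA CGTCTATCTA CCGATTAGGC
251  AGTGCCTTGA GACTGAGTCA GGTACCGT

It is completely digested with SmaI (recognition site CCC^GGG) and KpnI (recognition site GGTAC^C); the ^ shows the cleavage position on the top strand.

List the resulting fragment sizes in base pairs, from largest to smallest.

The SmaI site (CCCGGG) starts at position 4.
SmaI cuts after base 3 of each site, so after position 6.
KpnI sites (GGTACC) start at positions 127, 138, 271.
KpnI cuts after base 5 of each site (before the last base), so after positions 131, 142, 275.
Combined cut positions: 6, 131, 142, 275.
Linear molecule, 4 cuts → 5 fragments:
  1–6 → 6 bp
  7–131 → 125 bp
  132–142 → 11 bp
  143–275 → 133 bp
  276–278 → 3 bp
Sorted largest to smallest: 133, 125, 11, 6, 3 bp.

133, 125, 11, 6, 3 bp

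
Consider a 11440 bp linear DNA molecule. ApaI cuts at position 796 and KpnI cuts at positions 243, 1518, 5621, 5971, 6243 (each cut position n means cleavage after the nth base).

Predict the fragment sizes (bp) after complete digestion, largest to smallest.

5197, 4103, 722, 553, 350, 272, 243 bp

Combined cut positions (sorted): 243, 796, 1518, 5621, 5971, 6243.
Linear molecule, 6 cuts → 7 fragments:
  243 − 0 = 243 bp
  796 − 243 = 553 bp
  1518 − 796 = 722 bp
  5621 − 1518 = 4103 bp
  5971 − 5621 = 350 bp
  6243 − 5971 = 272 bp
  11440 − 6243 = 5197 bp
Sorted largest to smallest: 5197, 4103, 722, 553, 350, 272, 243 bp.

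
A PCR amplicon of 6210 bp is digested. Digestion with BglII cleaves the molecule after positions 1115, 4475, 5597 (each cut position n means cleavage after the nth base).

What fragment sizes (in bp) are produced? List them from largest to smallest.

Linear molecule, 3 cuts → 4 fragments:
  1115 − 0 = 1115 bp
  4475 − 1115 = 3360 bp
  5597 − 4475 = 1122 bp
  6210 − 5597 = 613 bp
Sorted largest to smallest: 3360, 1122, 1115, 613 bp.

3360, 1122, 1115, 613 bp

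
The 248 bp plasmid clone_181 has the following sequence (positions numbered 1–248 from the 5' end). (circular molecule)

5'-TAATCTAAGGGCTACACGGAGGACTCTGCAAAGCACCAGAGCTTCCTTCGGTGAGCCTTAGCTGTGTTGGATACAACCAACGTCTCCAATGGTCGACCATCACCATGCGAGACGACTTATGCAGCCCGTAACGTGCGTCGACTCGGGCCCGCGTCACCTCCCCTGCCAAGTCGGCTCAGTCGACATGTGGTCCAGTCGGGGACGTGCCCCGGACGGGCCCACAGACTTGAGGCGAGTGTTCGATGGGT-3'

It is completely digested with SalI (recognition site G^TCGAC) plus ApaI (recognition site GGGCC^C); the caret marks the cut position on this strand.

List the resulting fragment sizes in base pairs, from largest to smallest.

121, 45, 40, 30, 12 bp

SalI sites (GTCGAC) start at positions 92, 137, 179.
SalI cuts after the first base of each site, so after positions 92, 137, 179.
ApaI sites (GGGCCC) start at positions 145, 215.
ApaI cuts after base 5 of each site (before the last base), so after positions 149, 219.
Combined cut positions: 92, 137, 149, 179, 219.
Circular molecule, 5 cuts → 5 fragments:
  93–137 → 45 bp
  138–149 → 12 bp
  150–179 → 30 bp
  180–219 → 40 bp
  220–248 then 1–92 → 29 + 92 = 121 bp
Sorted largest to smallest: 121, 45, 40, 30, 12 bp.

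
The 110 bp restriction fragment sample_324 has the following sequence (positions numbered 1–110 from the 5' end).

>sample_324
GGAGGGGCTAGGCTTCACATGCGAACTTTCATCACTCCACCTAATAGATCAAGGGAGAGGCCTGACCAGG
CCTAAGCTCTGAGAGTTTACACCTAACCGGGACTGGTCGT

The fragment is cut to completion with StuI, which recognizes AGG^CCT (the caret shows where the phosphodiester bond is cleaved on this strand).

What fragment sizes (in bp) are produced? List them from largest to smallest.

60, 40, 10 bp

StuI sites (AGGCCT) start at positions 58, 68.
StuI cuts after base 3 of each site, so after positions 60, 70.
Linear molecule, 2 cuts → 3 fragments:
  1–60 → 60 bp
  61–70 → 10 bp
  71–110 → 40 bp
Sorted largest to smallest: 60, 40, 10 bp.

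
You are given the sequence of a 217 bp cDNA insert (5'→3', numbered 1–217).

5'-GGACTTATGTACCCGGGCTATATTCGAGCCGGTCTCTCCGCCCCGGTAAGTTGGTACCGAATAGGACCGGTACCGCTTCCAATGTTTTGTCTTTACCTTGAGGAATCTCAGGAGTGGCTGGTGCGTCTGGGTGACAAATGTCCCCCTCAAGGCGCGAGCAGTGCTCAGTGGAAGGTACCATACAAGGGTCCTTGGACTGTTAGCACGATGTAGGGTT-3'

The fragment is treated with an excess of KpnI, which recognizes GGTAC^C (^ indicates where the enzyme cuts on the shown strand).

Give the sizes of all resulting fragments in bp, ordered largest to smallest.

KpnI sites (GGTACC) start at positions 53, 69, 174.
KpnI cuts after base 5 of each site (before the last base), so after positions 57, 73, 178.
Linear molecule, 3 cuts → 4 fragments:
  1–57 → 57 bp
  58–73 → 16 bp
  74–178 → 105 bp
  179–217 → 39 bp
Sorted largest to smallest: 105, 57, 39, 16 bp.

105, 57, 39, 16 bp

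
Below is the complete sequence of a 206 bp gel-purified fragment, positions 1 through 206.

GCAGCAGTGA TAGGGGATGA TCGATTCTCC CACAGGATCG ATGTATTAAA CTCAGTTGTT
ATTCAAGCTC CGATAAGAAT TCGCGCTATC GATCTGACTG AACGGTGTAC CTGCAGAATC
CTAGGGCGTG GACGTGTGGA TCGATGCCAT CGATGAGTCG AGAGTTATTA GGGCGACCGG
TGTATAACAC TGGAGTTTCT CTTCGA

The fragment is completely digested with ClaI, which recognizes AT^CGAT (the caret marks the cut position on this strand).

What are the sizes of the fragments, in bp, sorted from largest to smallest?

ClaI sites (ATCGAT) start at positions 20, 37, 88, 140, 149.
ClaI cuts after base 2 of each site, so after positions 21, 38, 89, 141, 150.
Linear molecule, 5 cuts → 6 fragments:
  1–21 → 21 bp
  22–38 → 17 bp
  39–89 → 51 bp
  90–141 → 52 bp
  142–150 → 9 bp
  151–206 → 56 bp
Sorted largest to smallest: 56, 52, 51, 21, 17, 9 bp.

56, 52, 51, 21, 17, 9 bp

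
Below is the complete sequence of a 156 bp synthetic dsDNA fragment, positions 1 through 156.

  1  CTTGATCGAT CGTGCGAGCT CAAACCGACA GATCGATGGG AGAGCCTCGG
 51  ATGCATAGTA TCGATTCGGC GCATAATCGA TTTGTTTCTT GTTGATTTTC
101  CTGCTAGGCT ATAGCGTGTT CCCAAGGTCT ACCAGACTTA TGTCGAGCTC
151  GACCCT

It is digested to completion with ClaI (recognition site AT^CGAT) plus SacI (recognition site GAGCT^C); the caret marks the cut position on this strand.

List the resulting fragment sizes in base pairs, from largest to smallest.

ClaI sites (ATCGAT) start at positions 5, 32, 60, 76.
ClaI cuts after base 2 of each site, so after positions 6, 33, 61, 77.
SacI sites (GAGCTC) start at positions 16, 145.
SacI cuts after base 5 of each site (before the last base), so after positions 20, 149.
Combined cut positions: 6, 20, 33, 61, 77, 149.
Linear molecule, 6 cuts → 7 fragments:
  1–6 → 6 bp
  7–20 → 14 bp
  21–33 → 13 bp
  34–61 → 28 bp
  62–77 → 16 bp
  78–149 → 72 bp
  150–156 → 7 bp
Sorted largest to smallest: 72, 28, 16, 14, 13, 7, 6 bp.

72, 28, 16, 14, 13, 7, 6 bp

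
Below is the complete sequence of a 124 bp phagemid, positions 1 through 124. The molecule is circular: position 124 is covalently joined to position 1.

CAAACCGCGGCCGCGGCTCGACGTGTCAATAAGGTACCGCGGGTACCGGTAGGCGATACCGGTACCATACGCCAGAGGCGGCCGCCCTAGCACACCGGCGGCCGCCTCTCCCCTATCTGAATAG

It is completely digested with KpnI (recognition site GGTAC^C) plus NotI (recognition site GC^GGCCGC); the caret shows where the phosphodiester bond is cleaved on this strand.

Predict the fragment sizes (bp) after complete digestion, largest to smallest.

33, 29, 20, 19, 14, 9 bp

KpnI sites (GGTACC) start at positions 33, 42, 61.
KpnI cuts after base 5 of each site (before the last base), so after positions 37, 46, 65.
NotI sites (GCGGCCGC) start at positions 7, 78, 98.
NotI cuts after base 2 of each site, so after positions 8, 79, 99.
Combined cut positions: 8, 37, 46, 65, 79, 99.
Circular molecule, 6 cuts → 6 fragments:
  9–37 → 29 bp
  38–46 → 9 bp
  47–65 → 19 bp
  66–79 → 14 bp
  80–99 → 20 bp
  100–124 then 1–8 → 25 + 8 = 33 bp
Sorted largest to smallest: 33, 29, 20, 19, 14, 9 bp.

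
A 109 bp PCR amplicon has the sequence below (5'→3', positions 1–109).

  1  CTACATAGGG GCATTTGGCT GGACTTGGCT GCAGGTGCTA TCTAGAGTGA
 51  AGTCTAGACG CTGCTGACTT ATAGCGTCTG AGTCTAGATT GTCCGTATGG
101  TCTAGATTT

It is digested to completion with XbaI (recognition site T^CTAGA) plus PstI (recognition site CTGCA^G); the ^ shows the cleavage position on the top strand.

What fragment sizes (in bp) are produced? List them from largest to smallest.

33, 30, 18, 12, 8, 8 bp

XbaI sites (TCTAGA) start at positions 41, 53, 83, 101.
XbaI cuts after the first base of each site, so after positions 41, 53, 83, 101.
The PstI site (CTGCAG) starts at position 29.
PstI cuts after base 5 of each site (before the last base), so after position 33.
Combined cut positions: 33, 41, 53, 83, 101.
Linear molecule, 5 cuts → 6 fragments:
  1–33 → 33 bp
  34–41 → 8 bp
  42–53 → 12 bp
  54–83 → 30 bp
  84–101 → 18 bp
  102–109 → 8 bp
Sorted largest to smallest: 33, 30, 18, 12, 8, 8 bp.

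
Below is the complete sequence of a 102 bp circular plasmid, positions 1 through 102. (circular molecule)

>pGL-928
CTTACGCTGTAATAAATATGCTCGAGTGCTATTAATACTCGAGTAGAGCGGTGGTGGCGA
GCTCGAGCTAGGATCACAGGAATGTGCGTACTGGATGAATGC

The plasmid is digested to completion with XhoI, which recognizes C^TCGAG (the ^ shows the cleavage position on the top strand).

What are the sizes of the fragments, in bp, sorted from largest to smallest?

XhoI sites (CTCGAG) start at positions 21, 38, 62.
XhoI cuts after the first base of each site, so after positions 21, 38, 62.
Circular molecule, 3 cuts → 3 fragments:
  22–38 → 17 bp
  39–62 → 24 bp
  63–102 then 1–21 → 40 + 21 = 61 bp
Sorted largest to smallest: 61, 24, 17 bp.

61, 24, 17 bp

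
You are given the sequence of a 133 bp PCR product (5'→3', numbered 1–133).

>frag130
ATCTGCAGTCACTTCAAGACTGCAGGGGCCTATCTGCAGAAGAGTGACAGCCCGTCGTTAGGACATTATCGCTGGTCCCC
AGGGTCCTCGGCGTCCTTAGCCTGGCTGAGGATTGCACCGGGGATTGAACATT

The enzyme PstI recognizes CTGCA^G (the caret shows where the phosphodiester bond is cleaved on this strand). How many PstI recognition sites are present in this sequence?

CTGCAG occurs starting at positions 3, 20, 34.
PstI cuts at 3 sites.

3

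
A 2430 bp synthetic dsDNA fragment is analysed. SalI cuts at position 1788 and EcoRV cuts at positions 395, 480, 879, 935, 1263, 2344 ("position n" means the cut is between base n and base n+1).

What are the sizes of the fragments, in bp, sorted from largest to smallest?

556, 525, 399, 395, 328, 86, 85, 56 bp

Combined cut positions (sorted): 395, 480, 879, 935, 1263, 1788, 2344.
Linear molecule, 7 cuts → 8 fragments:
  395 − 0 = 395 bp
  480 − 395 = 85 bp
  879 − 480 = 399 bp
  935 − 879 = 56 bp
  1263 − 935 = 328 bp
  1788 − 1263 = 525 bp
  2344 − 1788 = 556 bp
  2430 − 2344 = 86 bp
Sorted largest to smallest: 556, 525, 399, 395, 328, 86, 85, 56 bp.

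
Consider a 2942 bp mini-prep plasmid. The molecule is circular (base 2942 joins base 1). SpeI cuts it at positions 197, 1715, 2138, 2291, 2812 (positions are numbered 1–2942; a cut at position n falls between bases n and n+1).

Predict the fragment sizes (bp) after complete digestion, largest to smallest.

Circular molecule, 5 cuts → 5 fragments:
  1715 − 197 = 1518 bp
  2138 − 1715 = 423 bp
  2291 − 2138 = 153 bp
  2812 − 2291 = 521 bp
  wrap: 2942 − 2812 + 197 = 327 bp
Sorted largest to smallest: 1518, 521, 423, 327, 153 bp.

1518, 521, 423, 327, 153 bp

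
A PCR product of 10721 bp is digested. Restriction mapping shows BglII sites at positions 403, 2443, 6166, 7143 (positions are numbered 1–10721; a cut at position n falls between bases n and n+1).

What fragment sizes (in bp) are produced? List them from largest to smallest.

Linear molecule, 4 cuts → 5 fragments:
  403 − 0 = 403 bp
  2443 − 403 = 2040 bp
  6166 − 2443 = 3723 bp
  7143 − 6166 = 977 bp
  10721 − 7143 = 3578 bp
Sorted largest to smallest: 3723, 3578, 2040, 977, 403 bp.

3723, 3578, 2040, 977, 403 bp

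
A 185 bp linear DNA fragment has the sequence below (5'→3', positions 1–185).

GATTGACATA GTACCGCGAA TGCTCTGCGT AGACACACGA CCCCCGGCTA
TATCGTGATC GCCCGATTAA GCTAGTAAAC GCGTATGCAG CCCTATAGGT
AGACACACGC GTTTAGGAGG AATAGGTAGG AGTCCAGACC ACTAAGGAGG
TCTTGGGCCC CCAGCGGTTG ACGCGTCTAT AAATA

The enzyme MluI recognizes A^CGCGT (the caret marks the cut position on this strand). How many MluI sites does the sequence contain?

ACGCGT occurs starting at positions 79, 107, 171.
MluI cuts at 3 sites.

3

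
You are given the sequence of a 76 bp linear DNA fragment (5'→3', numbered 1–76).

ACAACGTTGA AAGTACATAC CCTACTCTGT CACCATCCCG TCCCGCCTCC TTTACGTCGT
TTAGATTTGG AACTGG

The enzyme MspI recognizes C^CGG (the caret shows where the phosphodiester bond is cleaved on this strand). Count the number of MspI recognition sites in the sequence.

No occurrence of CCGG is present in the sequence.
MspI does not cut: 0 sites.

0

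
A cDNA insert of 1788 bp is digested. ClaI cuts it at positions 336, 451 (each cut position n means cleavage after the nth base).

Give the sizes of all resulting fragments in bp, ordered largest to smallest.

Linear molecule, 2 cuts → 3 fragments:
  336 − 0 = 336 bp
  451 − 336 = 115 bp
  1788 − 451 = 1337 bp
Sorted largest to smallest: 1337, 336, 115 bp.

1337, 336, 115 bp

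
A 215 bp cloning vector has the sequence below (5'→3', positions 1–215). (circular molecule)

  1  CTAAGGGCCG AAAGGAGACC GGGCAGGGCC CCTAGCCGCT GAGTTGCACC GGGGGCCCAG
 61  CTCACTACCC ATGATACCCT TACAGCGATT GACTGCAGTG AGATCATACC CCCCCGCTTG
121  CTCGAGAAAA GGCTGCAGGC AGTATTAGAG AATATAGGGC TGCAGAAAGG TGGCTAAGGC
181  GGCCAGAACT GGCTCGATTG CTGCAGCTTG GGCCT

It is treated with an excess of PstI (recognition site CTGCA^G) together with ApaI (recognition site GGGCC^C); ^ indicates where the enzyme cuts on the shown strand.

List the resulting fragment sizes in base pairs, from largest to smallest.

41, 40, 40, 40, 27, 27 bp

PstI sites (CTGCAG) start at positions 93, 133, 160, 201.
PstI cuts after base 5 of each site (before the last base), so after positions 97, 137, 164, 205.
ApaI sites (GGGCCC) start at positions 26, 53.
ApaI cuts after base 5 of each site (before the last base), so after positions 30, 57.
Combined cut positions: 30, 57, 97, 137, 164, 205.
Circular molecule, 6 cuts → 6 fragments:
  31–57 → 27 bp
  58–97 → 40 bp
  98–137 → 40 bp
  138–164 → 27 bp
  165–205 → 41 bp
  206–215 then 1–30 → 10 + 30 = 40 bp
Sorted largest to smallest: 41, 40, 40, 40, 27, 27 bp.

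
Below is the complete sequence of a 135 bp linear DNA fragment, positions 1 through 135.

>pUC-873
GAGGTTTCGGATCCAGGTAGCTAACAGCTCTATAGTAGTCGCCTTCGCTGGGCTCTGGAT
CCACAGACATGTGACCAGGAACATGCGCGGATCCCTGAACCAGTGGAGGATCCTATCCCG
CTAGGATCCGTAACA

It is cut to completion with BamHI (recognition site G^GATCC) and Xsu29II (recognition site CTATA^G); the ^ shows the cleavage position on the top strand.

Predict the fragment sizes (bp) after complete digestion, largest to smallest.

BamHI sites (GGATCC) start at positions 9, 57, 89, 108, 124.
BamHI cuts after the first base of each site, so after positions 9, 57, 89, 108, 124.
The Xsu29II site (CTATAG) starts at position 30.
Xsu29II cuts after base 5 of each site (before the last base), so after position 34.
Combined cut positions: 9, 34, 57, 89, 108, 124.
Linear molecule, 6 cuts → 7 fragments:
  1–9 → 9 bp
  10–34 → 25 bp
  35–57 → 23 bp
  58–89 → 32 bp
  90–108 → 19 bp
  109–124 → 16 bp
  125–135 → 11 bp
Sorted largest to smallest: 32, 25, 23, 19, 16, 11, 9 bp.

32, 25, 23, 19, 16, 11, 9 bp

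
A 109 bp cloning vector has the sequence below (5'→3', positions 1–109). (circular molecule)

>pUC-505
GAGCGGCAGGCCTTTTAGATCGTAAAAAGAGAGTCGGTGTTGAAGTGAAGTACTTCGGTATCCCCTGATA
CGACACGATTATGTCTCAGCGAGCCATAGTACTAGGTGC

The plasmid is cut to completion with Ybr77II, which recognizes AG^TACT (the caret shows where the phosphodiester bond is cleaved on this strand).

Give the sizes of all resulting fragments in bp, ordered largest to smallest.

Ybr77II sites (AGTACT) start at positions 49, 98.
Ybr77II cuts after base 2 of each site, so after positions 50, 99.
Circular molecule, 2 cuts → 2 fragments:
  51–99 → 49 bp
  100–109 then 1–50 → 10 + 50 = 60 bp
Sorted largest to smallest: 60, 49 bp.

60, 49 bp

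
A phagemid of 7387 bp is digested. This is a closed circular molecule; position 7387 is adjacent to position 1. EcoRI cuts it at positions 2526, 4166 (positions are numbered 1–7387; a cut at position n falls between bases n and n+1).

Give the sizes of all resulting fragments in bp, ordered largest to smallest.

5747, 1640 bp

Circular molecule, 2 cuts → 2 fragments:
  4166 − 2526 = 1640 bp
  wrap: 7387 − 4166 + 2526 = 5747 bp
Sorted largest to smallest: 5747, 1640 bp.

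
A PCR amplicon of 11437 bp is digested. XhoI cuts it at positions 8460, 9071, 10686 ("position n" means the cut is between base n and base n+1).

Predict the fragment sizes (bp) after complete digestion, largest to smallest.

8460, 1615, 751, 611 bp

Linear molecule, 3 cuts → 4 fragments:
  8460 − 0 = 8460 bp
  9071 − 8460 = 611 bp
  10686 − 9071 = 1615 bp
  11437 − 10686 = 751 bp
Sorted largest to smallest: 8460, 1615, 751, 611 bp.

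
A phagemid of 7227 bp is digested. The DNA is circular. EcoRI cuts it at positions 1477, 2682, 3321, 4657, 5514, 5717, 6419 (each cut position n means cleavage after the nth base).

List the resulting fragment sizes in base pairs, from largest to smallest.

Circular molecule, 7 cuts → 7 fragments:
  2682 − 1477 = 1205 bp
  3321 − 2682 = 639 bp
  4657 − 3321 = 1336 bp
  5514 − 4657 = 857 bp
  5717 − 5514 = 203 bp
  6419 − 5717 = 702 bp
  wrap: 7227 − 6419 + 1477 = 2285 bp
Sorted largest to smallest: 2285, 1336, 1205, 857, 702, 639, 203 bp.

2285, 1336, 1205, 857, 702, 639, 203 bp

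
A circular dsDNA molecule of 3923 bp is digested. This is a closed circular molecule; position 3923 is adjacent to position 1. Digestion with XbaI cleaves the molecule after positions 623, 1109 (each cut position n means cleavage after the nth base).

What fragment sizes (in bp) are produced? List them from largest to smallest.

Circular molecule, 2 cuts → 2 fragments:
  1109 − 623 = 486 bp
  wrap: 3923 − 1109 + 623 = 3437 bp
Sorted largest to smallest: 3437, 486 bp.

3437, 486 bp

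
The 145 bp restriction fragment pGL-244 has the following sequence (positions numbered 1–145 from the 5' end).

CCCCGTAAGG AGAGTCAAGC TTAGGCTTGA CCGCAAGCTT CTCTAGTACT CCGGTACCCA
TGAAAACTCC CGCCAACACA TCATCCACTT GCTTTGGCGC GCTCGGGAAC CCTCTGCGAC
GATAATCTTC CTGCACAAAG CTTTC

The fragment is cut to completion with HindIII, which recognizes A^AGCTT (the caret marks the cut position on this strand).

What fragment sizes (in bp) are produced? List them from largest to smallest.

HindIII sites (AAGCTT) start at positions 17, 35, 138.
HindIII cuts after the first base of each site, so after positions 17, 35, 138.
Linear molecule, 3 cuts → 4 fragments:
  1–17 → 17 bp
  18–35 → 18 bp
  36–138 → 103 bp
  139–145 → 7 bp
Sorted largest to smallest: 103, 18, 17, 7 bp.

103, 18, 17, 7 bp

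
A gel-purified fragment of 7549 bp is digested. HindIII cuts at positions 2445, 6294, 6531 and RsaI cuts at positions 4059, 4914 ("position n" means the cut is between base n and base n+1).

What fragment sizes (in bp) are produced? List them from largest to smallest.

Combined cut positions (sorted): 2445, 4059, 4914, 6294, 6531.
Linear molecule, 5 cuts → 6 fragments:
  2445 − 0 = 2445 bp
  4059 − 2445 = 1614 bp
  4914 − 4059 = 855 bp
  6294 − 4914 = 1380 bp
  6531 − 6294 = 237 bp
  7549 − 6531 = 1018 bp
Sorted largest to smallest: 2445, 1614, 1380, 1018, 855, 237 bp.

2445, 1614, 1380, 1018, 855, 237 bp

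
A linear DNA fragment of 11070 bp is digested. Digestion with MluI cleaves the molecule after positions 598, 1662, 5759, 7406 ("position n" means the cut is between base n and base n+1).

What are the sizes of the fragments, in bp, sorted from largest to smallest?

4097, 3664, 1647, 1064, 598 bp

Linear molecule, 4 cuts → 5 fragments:
  598 − 0 = 598 bp
  1662 − 598 = 1064 bp
  5759 − 1662 = 4097 bp
  7406 − 5759 = 1647 bp
  11070 − 7406 = 3664 bp
Sorted largest to smallest: 4097, 3664, 1647, 1064, 598 bp.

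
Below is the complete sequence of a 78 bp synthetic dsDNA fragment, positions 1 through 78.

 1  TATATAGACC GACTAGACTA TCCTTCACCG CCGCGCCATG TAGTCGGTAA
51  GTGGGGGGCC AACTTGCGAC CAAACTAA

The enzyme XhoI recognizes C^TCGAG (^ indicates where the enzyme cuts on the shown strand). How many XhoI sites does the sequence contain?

0

No occurrence of CTCGAG is present in the sequence.
XhoI does not cut: 0 sites.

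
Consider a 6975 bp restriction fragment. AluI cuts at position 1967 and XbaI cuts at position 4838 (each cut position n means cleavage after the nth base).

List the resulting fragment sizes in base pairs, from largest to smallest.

Combined cut positions (sorted): 1967, 4838.
Linear molecule, 2 cuts → 3 fragments:
  1967 − 0 = 1967 bp
  4838 − 1967 = 2871 bp
  6975 − 4838 = 2137 bp
Sorted largest to smallest: 2871, 2137, 1967 bp.

2871, 2137, 1967 bp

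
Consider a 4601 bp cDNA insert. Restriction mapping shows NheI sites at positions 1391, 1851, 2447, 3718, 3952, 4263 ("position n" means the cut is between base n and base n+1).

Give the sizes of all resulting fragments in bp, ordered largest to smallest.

Linear molecule, 6 cuts → 7 fragments:
  1391 − 0 = 1391 bp
  1851 − 1391 = 460 bp
  2447 − 1851 = 596 bp
  3718 − 2447 = 1271 bp
  3952 − 3718 = 234 bp
  4263 − 3952 = 311 bp
  4601 − 4263 = 338 bp
Sorted largest to smallest: 1391, 1271, 596, 460, 338, 311, 234 bp.

1391, 1271, 596, 460, 338, 311, 234 bp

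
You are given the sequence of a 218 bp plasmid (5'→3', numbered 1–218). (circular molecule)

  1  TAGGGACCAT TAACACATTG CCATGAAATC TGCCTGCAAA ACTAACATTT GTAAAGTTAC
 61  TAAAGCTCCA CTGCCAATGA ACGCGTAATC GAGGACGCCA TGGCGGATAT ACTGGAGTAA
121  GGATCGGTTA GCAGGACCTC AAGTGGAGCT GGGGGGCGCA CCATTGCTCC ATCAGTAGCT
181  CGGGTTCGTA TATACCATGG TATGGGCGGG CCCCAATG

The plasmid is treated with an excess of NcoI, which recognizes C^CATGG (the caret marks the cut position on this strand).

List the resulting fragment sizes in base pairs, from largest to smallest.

121, 97 bp

NcoI sites (CCATGG) start at positions 98, 195.
NcoI cuts after the first base of each site, so after positions 98, 195.
Circular molecule, 2 cuts → 2 fragments:
  99–195 → 97 bp
  196–218 then 1–98 → 23 + 98 = 121 bp
Sorted largest to smallest: 121, 97 bp.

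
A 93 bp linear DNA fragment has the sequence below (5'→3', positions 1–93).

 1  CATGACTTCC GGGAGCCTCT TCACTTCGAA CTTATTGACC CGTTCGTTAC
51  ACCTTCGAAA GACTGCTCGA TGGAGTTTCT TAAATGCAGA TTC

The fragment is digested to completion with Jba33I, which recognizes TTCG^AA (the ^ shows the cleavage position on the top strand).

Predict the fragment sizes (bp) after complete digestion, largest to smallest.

36, 29, 28 bp

Jba33I sites (TTCGAA) start at positions 25, 54.
Jba33I cuts after base 4 of each site, so after positions 28, 57.
Linear molecule, 2 cuts → 3 fragments:
  1–28 → 28 bp
  29–57 → 29 bp
  58–93 → 36 bp
Sorted largest to smallest: 36, 29, 28 bp.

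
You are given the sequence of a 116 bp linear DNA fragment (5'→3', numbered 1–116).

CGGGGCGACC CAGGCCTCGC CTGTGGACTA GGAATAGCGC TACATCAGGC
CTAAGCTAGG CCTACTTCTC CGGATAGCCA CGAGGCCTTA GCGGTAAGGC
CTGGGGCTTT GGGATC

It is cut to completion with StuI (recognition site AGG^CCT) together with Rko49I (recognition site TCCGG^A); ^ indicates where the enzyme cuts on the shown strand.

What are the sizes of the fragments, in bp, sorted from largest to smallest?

35, 17, 14, 14, 13, 12, 11 bp

StuI sites (AGGCCT) start at positions 12, 47, 58, 83, 97.
StuI cuts after base 3 of each site, so after positions 14, 49, 60, 85, 99.
The Rko49I site (TCCGGA) starts at position 69.
Rko49I cuts after base 5 of each site (before the last base), so after position 73.
Combined cut positions: 14, 49, 60, 73, 85, 99.
Linear molecule, 6 cuts → 7 fragments:
  1–14 → 14 bp
  15–49 → 35 bp
  50–60 → 11 bp
  61–73 → 13 bp
  74–85 → 12 bp
  86–99 → 14 bp
  100–116 → 17 bp
Sorted largest to smallest: 35, 17, 14, 14, 13, 12, 11 bp.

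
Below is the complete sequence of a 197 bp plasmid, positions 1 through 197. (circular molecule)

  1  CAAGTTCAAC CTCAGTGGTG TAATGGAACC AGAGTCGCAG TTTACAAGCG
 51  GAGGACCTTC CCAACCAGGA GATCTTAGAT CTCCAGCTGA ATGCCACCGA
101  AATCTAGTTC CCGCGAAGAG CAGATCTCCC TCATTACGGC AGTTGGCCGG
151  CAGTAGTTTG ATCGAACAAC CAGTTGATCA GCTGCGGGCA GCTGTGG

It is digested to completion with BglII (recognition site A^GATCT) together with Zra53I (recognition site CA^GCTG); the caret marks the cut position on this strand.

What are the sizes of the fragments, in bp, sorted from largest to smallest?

77, 58, 37, 10, 8, 7 bp

BglII sites (AGATCT) start at positions 70, 77, 122.
BglII cuts after the first base of each site, so after positions 70, 77, 122.
Zra53I sites (CAGCTG) start at positions 84, 179, 189.
Zra53I cuts after base 2 of each site, so after positions 85, 180, 190.
Combined cut positions: 70, 77, 85, 122, 180, 190.
Circular molecule, 6 cuts → 6 fragments:
  71–77 → 7 bp
  78–85 → 8 bp
  86–122 → 37 bp
  123–180 → 58 bp
  181–190 → 10 bp
  191–197 then 1–70 → 7 + 70 = 77 bp
Sorted largest to smallest: 77, 58, 37, 10, 8, 7 bp.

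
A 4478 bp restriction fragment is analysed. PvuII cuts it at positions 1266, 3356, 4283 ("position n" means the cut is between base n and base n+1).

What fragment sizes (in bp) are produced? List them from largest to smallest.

2090, 1266, 927, 195 bp

Linear molecule, 3 cuts → 4 fragments:
  1266 − 0 = 1266 bp
  3356 − 1266 = 2090 bp
  4283 − 3356 = 927 bp
  4478 − 4283 = 195 bp
Sorted largest to smallest: 2090, 1266, 927, 195 bp.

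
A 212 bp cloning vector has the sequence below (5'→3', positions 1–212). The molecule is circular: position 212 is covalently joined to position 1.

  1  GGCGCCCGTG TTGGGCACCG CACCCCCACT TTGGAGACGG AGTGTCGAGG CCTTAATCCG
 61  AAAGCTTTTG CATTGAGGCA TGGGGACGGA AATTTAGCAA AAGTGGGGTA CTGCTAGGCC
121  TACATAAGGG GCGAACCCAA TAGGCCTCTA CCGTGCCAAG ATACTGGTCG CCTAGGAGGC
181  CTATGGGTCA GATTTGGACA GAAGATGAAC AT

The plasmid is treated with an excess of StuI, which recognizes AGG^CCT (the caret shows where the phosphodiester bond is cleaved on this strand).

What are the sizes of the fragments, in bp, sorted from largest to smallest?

83, 68, 35, 26 bp

StuI sites (AGGCCT) start at positions 48, 116, 142, 177.
StuI cuts after base 3 of each site, so after positions 50, 118, 144, 179.
Circular molecule, 4 cuts → 4 fragments:
  51–118 → 68 bp
  119–144 → 26 bp
  145–179 → 35 bp
  180–212 then 1–50 → 33 + 50 = 83 bp
Sorted largest to smallest: 83, 68, 35, 26 bp.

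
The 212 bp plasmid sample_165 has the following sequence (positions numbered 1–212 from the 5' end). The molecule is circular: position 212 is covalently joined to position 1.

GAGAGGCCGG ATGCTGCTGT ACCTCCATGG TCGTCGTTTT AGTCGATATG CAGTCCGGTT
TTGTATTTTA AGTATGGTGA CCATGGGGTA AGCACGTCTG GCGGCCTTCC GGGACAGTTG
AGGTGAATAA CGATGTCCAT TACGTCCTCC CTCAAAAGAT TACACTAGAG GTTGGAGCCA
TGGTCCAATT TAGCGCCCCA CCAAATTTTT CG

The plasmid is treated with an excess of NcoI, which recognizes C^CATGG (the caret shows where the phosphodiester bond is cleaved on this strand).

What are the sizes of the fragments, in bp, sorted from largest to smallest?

NcoI sites (CCATGG) start at positions 25, 81, 178.
NcoI cuts after the first base of each site, so after positions 25, 81, 178.
Circular molecule, 3 cuts → 3 fragments:
  26–81 → 56 bp
  82–178 → 97 bp
  179–212 then 1–25 → 34 + 25 = 59 bp
Sorted largest to smallest: 97, 59, 56 bp.

97, 59, 56 bp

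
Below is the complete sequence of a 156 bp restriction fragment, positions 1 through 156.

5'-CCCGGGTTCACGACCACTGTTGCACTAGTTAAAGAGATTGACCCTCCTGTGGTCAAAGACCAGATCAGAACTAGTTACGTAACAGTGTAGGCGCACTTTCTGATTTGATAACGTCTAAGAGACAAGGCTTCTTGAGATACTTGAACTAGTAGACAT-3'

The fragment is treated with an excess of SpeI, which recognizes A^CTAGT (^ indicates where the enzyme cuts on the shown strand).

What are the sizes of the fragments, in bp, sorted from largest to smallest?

SpeI sites (ACTAGT) start at positions 24, 70, 145.
SpeI cuts after the first base of each site, so after positions 24, 70, 145.
Linear molecule, 3 cuts → 4 fragments:
  1–24 → 24 bp
  25–70 → 46 bp
  71–145 → 75 bp
  146–156 → 11 bp
Sorted largest to smallest: 75, 46, 24, 11 bp.

75, 46, 24, 11 bp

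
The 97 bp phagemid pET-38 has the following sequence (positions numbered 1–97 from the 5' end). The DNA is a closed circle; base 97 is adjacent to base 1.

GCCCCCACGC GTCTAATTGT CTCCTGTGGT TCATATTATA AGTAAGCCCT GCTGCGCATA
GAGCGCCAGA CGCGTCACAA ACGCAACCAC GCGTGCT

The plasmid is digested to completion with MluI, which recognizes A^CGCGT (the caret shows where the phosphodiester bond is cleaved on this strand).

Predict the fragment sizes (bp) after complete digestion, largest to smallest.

MluI sites (ACGCGT) start at positions 7, 70, 89.
MluI cuts after the first base of each site, so after positions 7, 70, 89.
Circular molecule, 3 cuts → 3 fragments:
  8–70 → 63 bp
  71–89 → 19 bp
  90–97 then 1–7 → 8 + 7 = 15 bp
Sorted largest to smallest: 63, 19, 15 bp.

63, 19, 15 bp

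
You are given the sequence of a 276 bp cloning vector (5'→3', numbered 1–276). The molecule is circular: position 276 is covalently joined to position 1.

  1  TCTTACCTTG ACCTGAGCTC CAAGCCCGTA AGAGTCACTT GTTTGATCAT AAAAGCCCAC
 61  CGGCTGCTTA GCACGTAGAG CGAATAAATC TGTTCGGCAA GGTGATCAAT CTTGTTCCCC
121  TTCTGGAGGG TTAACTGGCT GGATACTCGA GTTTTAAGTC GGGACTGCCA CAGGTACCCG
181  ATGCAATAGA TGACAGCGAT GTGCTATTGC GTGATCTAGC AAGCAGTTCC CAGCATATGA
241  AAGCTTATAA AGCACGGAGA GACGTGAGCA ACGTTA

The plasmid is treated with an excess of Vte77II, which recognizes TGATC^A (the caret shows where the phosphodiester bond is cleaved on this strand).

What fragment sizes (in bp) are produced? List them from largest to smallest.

Vte77II sites (TGATCA) start at positions 44, 103.
Vte77II cuts after base 5 of each site (before the last base), so after positions 48, 107.
Circular molecule, 2 cuts → 2 fragments:
  49–107 → 59 bp
  108–276 then 1–48 → 169 + 48 = 217 bp
Sorted largest to smallest: 217, 59 bp.

217, 59 bp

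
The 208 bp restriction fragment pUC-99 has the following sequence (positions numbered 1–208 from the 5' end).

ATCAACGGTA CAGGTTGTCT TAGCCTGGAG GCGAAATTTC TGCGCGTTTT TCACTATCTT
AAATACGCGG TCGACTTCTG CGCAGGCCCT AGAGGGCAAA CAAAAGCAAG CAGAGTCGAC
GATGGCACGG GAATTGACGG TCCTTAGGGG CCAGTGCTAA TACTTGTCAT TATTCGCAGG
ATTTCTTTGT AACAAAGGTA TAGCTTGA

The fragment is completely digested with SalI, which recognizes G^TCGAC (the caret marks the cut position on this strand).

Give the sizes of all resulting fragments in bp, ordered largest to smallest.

93, 70, 45 bp

SalI sites (GTCGAC) start at positions 70, 115.
SalI cuts after the first base of each site, so after positions 70, 115.
Linear molecule, 2 cuts → 3 fragments:
  1–70 → 70 bp
  71–115 → 45 bp
  116–208 → 93 bp
Sorted largest to smallest: 93, 70, 45 bp.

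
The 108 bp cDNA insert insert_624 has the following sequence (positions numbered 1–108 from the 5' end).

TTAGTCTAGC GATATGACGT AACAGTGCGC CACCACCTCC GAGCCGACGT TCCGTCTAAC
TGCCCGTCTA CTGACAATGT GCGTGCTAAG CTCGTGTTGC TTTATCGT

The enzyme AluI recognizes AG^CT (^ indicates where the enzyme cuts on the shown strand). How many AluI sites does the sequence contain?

AGCT occurs starting at position 89.
AluI cuts at 1 site.

1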